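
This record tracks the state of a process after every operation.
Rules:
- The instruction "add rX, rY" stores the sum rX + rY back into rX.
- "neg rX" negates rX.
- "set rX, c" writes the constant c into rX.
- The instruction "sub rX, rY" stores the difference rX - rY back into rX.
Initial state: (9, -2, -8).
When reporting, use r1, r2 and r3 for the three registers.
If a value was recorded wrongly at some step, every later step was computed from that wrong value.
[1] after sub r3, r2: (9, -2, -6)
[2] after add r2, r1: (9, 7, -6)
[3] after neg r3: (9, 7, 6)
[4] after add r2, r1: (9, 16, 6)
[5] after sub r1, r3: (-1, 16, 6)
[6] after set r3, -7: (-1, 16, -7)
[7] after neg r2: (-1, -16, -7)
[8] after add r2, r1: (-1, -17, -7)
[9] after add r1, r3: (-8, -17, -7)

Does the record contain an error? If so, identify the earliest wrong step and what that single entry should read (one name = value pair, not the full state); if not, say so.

step 5, r1 = 3

Recomputing the run from the initial state:
step 1: r1 = 9, r2 = -2, r3 = -6
step 2: r1 = 9, r2 = 7, r3 = -6
step 3: r1 = 9, r2 = 7, r3 = 6
step 4: r1 = 9, r2 = 16, r3 = 6
step 5: r1 = 3, r2 = 16, r3 = 6
step 6: r1 = 3, r2 = 16, r3 = -7
step 7: r1 = 3, r2 = -16, r3 = -7
step 8: r1 = 3, r2 = -13, r3 = -7
step 9: r1 = -4, r2 = -13, r3 = -7
The first disagreement with the record is at step 5, where the value should be r1 = 3.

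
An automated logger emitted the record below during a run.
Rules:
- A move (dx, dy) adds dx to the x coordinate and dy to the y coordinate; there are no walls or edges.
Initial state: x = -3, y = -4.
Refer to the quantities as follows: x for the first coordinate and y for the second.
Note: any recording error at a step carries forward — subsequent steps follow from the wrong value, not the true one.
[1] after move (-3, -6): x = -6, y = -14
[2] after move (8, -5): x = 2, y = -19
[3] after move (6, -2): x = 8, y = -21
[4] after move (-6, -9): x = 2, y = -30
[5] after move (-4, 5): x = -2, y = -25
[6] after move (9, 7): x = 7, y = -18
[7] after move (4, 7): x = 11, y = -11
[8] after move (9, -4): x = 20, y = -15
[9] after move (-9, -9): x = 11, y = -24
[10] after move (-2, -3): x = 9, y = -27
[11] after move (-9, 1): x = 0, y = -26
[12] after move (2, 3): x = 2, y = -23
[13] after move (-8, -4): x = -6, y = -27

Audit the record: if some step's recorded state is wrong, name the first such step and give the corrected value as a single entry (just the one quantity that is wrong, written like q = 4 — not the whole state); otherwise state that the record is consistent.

Step 1: x = -3 + (-3) = -6, y = -4 + (-6) = -10 — the record has a different value.
First incorrect step: 1; the correct value is y = -10.

step 1, y = -10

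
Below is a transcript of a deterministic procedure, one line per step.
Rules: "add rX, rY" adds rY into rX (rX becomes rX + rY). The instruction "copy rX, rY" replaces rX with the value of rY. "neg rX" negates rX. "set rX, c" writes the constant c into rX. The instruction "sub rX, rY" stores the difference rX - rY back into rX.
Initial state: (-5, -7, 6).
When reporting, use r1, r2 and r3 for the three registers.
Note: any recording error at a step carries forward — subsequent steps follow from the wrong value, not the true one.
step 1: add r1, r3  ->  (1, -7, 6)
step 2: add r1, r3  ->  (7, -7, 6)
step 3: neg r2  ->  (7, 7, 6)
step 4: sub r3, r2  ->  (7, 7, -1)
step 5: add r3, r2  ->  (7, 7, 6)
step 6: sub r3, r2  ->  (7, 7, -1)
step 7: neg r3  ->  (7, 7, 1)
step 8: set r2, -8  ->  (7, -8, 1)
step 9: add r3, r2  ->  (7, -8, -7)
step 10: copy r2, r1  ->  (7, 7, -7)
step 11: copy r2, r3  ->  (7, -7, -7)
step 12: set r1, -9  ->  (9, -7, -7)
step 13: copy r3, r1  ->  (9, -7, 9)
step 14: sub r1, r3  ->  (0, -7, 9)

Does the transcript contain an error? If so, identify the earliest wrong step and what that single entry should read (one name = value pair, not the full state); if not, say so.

Recomputing the run from the initial state:
step 1: r1 = 1, r2 = -7, r3 = 6
step 2: r1 = 7, r2 = -7, r3 = 6
step 3: r1 = 7, r2 = 7, r3 = 6
step 4: r1 = 7, r2 = 7, r3 = -1
step 5: r1 = 7, r2 = 7, r3 = 6
step 6: r1 = 7, r2 = 7, r3 = -1
step 7: r1 = 7, r2 = 7, r3 = 1
step 8: r1 = 7, r2 = -8, r3 = 1
step 9: r1 = 7, r2 = -8, r3 = -7
step 10: r1 = 7, r2 = 7, r3 = -7
step 11: r1 = 7, r2 = -7, r3 = -7
step 12: r1 = -9, r2 = -7, r3 = -7
step 13: r1 = -9, r2 = -7, r3 = -9
step 14: r1 = 0, r2 = -7, r3 = -9
The first disagreement with the transcript is at step 12, where the value should be r1 = -9.

step 12, r1 = -9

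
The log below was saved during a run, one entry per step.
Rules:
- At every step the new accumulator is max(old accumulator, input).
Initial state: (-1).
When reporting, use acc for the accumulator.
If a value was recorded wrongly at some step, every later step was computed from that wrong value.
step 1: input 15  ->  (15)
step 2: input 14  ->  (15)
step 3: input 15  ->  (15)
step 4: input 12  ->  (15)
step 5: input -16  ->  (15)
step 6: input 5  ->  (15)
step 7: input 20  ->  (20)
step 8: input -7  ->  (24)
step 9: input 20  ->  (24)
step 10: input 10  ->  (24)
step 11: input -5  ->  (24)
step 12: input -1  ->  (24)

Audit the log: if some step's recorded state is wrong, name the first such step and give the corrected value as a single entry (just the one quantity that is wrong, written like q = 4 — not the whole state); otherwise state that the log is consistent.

step 8, acc = 20

Recomputing the run from the initial state:
step 1: acc = 15
step 2: acc = 15
step 3: acc = 15
step 4: acc = 15
step 5: acc = 15
step 6: acc = 15
step 7: acc = 20
step 8: acc = 20
step 9: acc = 20
step 10: acc = 20
step 11: acc = 20
step 12: acc = 20
The first disagreement with the log is at step 8, where the value should be acc = 20.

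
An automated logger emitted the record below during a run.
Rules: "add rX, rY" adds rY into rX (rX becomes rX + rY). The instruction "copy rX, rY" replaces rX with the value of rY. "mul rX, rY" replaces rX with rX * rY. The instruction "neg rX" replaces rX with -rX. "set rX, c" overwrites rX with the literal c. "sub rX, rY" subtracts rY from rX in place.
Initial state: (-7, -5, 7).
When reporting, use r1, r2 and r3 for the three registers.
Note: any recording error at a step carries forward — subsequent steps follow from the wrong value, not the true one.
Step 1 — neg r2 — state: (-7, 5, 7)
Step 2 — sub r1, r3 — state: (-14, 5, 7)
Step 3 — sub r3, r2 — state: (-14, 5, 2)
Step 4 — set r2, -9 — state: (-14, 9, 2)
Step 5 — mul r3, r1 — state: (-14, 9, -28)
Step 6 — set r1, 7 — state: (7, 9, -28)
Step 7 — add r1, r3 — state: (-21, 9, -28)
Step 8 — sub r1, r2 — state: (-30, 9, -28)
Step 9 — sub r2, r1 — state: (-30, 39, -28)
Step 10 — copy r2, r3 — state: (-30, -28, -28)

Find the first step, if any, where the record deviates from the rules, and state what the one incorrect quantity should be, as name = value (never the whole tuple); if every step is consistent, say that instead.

step 4, r2 = -9

1. r2 = -(-5) = 5 (agrees with the record)
2. r1 = -7 - 7 = -14 (consistent with the record)
3. r3 = 7 - 5 = 2 (agrees with the record)
4. r2 = -9 (the entry is off here)
So the first discrepancy is step 4, where the right value is r2 = -9.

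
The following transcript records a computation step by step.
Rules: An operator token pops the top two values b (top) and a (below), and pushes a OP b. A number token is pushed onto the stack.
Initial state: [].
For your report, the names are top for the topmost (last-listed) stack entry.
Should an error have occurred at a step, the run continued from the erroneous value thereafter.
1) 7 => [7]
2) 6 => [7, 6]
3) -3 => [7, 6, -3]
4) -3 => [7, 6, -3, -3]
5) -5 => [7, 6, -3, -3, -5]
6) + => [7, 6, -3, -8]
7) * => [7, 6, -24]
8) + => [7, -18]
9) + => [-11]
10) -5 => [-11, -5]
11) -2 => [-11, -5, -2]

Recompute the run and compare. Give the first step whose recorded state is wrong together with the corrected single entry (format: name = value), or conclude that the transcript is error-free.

step 7, top = 24

Recomputing the run from the initial state:
step 1: [7]
step 2: [7, 6]
step 3: [7, 6, -3]
step 4: [7, 6, -3, -3]
step 5: [7, 6, -3, -3, -5]
step 6: [7, 6, -3, -8]
step 7: [7, 6, 24]
step 8: [7, 30]
step 9: [37]
step 10: [37, -5]
step 11: [37, -5, -2]
The first disagreement with the transcript is at step 7, where the value should be top = 24.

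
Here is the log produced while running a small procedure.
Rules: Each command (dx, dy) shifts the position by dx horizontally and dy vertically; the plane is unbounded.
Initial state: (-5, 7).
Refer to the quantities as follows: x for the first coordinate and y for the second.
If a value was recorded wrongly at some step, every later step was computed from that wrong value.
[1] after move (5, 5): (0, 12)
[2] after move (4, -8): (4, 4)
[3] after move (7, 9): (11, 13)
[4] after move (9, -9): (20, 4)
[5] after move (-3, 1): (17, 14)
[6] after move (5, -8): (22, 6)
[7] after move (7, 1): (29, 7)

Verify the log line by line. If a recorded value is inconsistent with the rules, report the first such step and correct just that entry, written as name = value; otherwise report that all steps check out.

Recomputing the run from the initial state:
step 1: x = 0, y = 12
step 2: x = 4, y = 4
step 3: x = 11, y = 13
step 4: x = 20, y = 4
step 5: x = 17, y = 5
step 6: x = 22, y = -3
step 7: x = 29, y = -2
The first disagreement with the log is at step 5, where the value should be y = 5.

step 5, y = 5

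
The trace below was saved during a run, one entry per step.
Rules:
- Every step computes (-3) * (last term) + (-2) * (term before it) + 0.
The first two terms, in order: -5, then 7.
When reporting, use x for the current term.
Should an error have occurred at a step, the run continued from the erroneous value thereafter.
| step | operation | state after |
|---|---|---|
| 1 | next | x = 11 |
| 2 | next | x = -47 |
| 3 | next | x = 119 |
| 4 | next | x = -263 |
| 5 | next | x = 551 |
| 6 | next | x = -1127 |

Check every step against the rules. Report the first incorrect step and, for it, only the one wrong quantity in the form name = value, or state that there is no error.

step 1, x = -11

Step 1: x = -3*(7) + (-2)*(-5) + (0) = -11 — not what was recorded.
Conclusion: step 1 carries the first error; the entry should be x = -11.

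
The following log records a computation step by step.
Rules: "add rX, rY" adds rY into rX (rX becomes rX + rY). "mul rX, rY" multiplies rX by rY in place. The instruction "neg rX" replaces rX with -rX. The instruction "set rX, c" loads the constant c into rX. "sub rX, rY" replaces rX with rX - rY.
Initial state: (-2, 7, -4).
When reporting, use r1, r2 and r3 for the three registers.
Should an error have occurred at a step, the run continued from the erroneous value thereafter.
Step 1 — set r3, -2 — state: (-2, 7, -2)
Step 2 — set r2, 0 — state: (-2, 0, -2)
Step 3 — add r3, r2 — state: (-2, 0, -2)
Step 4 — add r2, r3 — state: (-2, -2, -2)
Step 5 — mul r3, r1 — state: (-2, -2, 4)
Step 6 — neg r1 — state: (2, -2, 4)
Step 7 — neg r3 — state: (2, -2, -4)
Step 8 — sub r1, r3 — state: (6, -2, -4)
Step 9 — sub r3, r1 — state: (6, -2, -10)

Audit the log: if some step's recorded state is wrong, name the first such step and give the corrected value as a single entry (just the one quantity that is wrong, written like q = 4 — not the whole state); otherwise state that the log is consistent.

no error

1. r3 = -2 (confirmed correct)
2. r2 = 0 (verified)
3. r3 = -2 + 0 = -2 (exactly as logged)
4. r2 = 0 + -2 = -2 (no discrepancy)
5. r3 = -2 * -2 = 4 (agrees with the log)
6. r1 = -(-2) = 2 (confirmed correct)
7. r3 = -(4) = -4 (agrees with the log)
8. r1 = 2 - -4 = 6 (verified)
9. r3 = -4 - 6 = -10 (checks out)
The recomputation confirms every line.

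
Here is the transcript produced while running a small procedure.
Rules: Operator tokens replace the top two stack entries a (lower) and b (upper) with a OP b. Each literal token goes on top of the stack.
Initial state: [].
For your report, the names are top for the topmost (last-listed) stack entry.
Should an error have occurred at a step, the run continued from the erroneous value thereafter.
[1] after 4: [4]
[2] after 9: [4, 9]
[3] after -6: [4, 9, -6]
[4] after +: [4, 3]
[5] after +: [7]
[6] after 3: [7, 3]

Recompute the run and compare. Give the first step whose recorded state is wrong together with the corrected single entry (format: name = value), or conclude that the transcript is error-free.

no error

1. push 4: top = 4 (confirmed correct)
2. push 9: top = 9 (matches)
3. push -6: top = -6 (confirmed correct)
4. 9 + -6 = 3 (confirmed correct)
5. 4 + 3 = 7 (agrees with the transcript)
6. push 3: top = 3 (exactly as logged)
The recomputation confirms every line.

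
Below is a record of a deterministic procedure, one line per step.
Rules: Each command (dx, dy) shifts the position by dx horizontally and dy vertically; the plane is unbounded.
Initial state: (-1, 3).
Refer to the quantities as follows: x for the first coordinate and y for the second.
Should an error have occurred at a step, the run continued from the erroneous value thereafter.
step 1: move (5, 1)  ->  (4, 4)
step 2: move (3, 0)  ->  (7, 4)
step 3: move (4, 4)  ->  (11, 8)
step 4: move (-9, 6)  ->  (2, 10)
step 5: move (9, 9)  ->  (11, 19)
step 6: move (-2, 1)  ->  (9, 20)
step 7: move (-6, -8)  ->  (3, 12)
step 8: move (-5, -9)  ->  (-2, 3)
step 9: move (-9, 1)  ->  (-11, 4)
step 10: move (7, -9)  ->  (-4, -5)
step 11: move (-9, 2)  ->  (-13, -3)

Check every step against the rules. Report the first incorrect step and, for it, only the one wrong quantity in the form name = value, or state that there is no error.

1. x = -1 + (5) = 4, y = 3 + (1) = 4 (no discrepancy)
2. x = 4 + (3) = 7, y = 4 + (0) = 4 (checks out)
3. x = 7 + (4) = 11, y = 4 + (4) = 8 (agrees with the record)
4. x = 11 + (-9) = 2, y = 8 + (6) = 14 (this is not what the record shows)
First incorrect step: 4; the correct value is y = 14.

step 4, y = 14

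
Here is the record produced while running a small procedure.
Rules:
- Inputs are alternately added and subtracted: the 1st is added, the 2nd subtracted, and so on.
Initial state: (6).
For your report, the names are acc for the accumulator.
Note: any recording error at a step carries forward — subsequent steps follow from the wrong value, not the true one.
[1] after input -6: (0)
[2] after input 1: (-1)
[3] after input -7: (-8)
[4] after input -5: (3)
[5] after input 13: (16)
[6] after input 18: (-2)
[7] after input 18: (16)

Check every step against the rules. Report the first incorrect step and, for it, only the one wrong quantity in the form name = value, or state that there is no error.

Recomputing the run from the initial state:
step 1: acc = 0
step 2: acc = -1
step 3: acc = -8
step 4: acc = -3
step 5: acc = 10
step 6: acc = -8
step 7: acc = 10
The first disagreement with the record is at step 4, where the value should be acc = -3.

step 4, acc = -3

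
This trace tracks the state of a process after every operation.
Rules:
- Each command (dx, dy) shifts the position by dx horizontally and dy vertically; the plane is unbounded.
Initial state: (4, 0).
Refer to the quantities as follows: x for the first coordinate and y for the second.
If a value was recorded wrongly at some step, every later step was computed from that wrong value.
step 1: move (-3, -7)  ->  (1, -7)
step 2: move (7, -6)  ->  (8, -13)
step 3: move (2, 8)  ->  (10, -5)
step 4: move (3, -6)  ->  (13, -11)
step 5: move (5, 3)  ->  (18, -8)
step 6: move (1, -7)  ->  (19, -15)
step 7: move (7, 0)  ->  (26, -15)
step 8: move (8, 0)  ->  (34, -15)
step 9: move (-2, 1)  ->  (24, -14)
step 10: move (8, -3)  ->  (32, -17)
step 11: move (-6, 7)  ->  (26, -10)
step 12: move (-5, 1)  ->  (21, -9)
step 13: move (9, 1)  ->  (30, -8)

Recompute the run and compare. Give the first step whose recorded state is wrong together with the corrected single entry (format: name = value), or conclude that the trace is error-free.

step 9, x = 32

step 1: x = 4 + (-3) = 1, y = 0 + (-7) = -7 -> checks out
step 2: x = 1 + (7) = 8, y = -7 + (-6) = -13 -> exactly as logged
step 3: x = 8 + (2) = 10, y = -13 + (8) = -5 -> matches
step 4: x = 10 + (3) = 13, y = -5 + (-6) = -11 -> checks out
step 5: x = 13 + (5) = 18, y = -11 + (3) = -8 -> in agreement
step 6: x = 18 + (1) = 19, y = -8 + (-7) = -15 -> matches
step 7: x = 19 + (7) = 26, y = -15 + (0) = -15 -> verified
step 8: x = 26 + (8) = 34, y = -15 + (0) = -15 -> verified
step 9: x = 34 + (-2) = 32, y = -15 + (1) = -14 -> the trace has a different value
So the first discrepancy is step 9, where the right value is x = 32.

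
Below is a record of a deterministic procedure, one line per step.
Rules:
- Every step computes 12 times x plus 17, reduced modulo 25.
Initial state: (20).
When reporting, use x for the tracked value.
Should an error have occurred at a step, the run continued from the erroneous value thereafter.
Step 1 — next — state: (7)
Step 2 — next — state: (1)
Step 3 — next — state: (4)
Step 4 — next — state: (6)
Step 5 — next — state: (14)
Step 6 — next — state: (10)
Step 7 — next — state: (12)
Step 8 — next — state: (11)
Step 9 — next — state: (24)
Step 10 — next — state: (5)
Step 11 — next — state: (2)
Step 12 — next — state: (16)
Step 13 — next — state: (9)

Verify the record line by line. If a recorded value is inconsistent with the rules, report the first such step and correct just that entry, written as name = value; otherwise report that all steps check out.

step 4, x = 15

Recomputing the run from the initial state:
step 1: x = 7
step 2: x = 1
step 3: x = 4
step 4: x = 15
step 5: x = 22
step 6: x = 6
step 7: x = 14
step 8: x = 10
step 9: x = 12
step 10: x = 11
step 11: x = 24
step 12: x = 5
step 13: x = 2
The first disagreement with the record is at step 4, where the value should be x = 15.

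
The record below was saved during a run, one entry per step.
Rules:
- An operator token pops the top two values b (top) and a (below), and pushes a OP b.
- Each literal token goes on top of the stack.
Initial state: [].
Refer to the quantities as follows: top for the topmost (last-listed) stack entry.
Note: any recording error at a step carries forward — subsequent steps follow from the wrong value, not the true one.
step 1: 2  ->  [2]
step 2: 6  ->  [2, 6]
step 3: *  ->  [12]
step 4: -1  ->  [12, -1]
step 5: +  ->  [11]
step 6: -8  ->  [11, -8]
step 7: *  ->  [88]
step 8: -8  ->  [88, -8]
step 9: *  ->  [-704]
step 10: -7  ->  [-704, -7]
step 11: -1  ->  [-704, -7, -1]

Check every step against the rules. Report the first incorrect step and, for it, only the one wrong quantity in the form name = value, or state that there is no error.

step 7, top = -88

step 1: push 2: top = 2 -> exactly as logged
step 2: push 6: top = 6 -> agrees with the record
step 3: 2 * 6 = 12 -> agrees with the record
step 4: push -1: top = -1 -> in agreement
step 5: 12 + -1 = 11 -> confirmed correct
step 6: push -8: top = -8 -> consistent with the record
step 7: 11 * -8 = -88 -> first mismatch against the record
That makes step 7 the first incorrect line — top = -88 is what it should show.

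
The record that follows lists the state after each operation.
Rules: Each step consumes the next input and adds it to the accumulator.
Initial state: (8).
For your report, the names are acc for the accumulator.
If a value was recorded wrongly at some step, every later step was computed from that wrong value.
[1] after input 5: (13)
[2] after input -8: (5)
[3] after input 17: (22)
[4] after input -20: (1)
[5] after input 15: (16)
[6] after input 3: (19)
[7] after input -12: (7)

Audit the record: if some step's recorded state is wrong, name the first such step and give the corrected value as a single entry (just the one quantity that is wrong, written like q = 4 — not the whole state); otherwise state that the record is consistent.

step 4, acc = 2

Recomputing the run from the initial state:
step 1: acc = 13
step 2: acc = 5
step 3: acc = 22
step 4: acc = 2
step 5: acc = 17
step 6: acc = 20
step 7: acc = 8
The first disagreement with the record is at step 4, where the value should be acc = 2.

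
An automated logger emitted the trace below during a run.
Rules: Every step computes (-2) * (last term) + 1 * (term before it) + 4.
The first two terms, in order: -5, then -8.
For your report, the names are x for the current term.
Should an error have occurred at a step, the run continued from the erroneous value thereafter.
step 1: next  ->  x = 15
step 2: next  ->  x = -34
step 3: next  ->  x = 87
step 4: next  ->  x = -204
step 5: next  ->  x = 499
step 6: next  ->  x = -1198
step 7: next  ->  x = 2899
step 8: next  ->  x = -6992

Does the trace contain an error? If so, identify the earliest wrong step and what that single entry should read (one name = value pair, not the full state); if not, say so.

no error

step 1: x = -2*(-8) + (1)*(-5) + (4) = 15 -> agrees with the trace
step 2: x = -2*(15) + (1)*(-8) + (4) = -34 -> verified
step 3: x = -2*(-34) + (1)*(15) + (4) = 87 -> consistent with the trace
step 4: x = -2*(87) + (1)*(-34) + (4) = -204 -> in agreement
step 5: x = -2*(-204) + (1)*(87) + (4) = 499 -> checks out
step 6: x = -2*(499) + (1)*(-204) + (4) = -1198 -> same as recorded
step 7: x = -2*(-1198) + (1)*(499) + (4) = 2899 -> no discrepancy
step 8: x = -2*(2899) + (1)*(-1198) + (4) = -6992 -> matches
No step deviates from the rules.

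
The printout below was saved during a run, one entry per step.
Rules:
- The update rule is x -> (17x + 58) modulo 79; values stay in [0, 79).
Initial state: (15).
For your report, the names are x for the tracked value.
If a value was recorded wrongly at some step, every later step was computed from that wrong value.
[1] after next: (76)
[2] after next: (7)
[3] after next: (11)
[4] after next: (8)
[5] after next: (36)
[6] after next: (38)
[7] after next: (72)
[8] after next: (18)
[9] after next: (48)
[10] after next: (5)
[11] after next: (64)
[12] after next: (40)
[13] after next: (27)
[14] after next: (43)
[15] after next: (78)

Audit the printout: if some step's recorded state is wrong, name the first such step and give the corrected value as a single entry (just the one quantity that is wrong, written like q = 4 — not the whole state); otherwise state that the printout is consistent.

Step 1: x = (17*15 + 58) mod 79 = 76 — consistent with the printout.
Step 2: x = (17*76 + 58) mod 79 = 7 — exactly as logged.
Step 3: x = (17*7 + 58) mod 79 = 19 — the printout has a different value.
Conclusion: step 3 carries the first error; the entry should be x = 19.

step 3, x = 19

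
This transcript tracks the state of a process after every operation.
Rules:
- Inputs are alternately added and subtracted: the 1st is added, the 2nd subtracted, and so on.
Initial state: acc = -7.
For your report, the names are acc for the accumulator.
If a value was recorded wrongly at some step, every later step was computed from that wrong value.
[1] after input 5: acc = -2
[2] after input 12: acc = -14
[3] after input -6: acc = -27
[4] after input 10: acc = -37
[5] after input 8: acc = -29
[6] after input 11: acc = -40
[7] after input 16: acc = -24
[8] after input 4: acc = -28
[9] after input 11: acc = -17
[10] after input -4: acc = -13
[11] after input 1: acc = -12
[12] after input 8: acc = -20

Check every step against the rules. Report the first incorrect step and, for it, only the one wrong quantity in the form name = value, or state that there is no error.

step 3, acc = -20

step 1: acc = -7 + 5 = -2 -> in agreement
step 2: acc = -2 - 12 = -14 -> consistent with the transcript
step 3: acc = -14 + -6 = -20 -> a discrepancy with the transcript
So the first discrepancy is step 3, where the right value is acc = -20.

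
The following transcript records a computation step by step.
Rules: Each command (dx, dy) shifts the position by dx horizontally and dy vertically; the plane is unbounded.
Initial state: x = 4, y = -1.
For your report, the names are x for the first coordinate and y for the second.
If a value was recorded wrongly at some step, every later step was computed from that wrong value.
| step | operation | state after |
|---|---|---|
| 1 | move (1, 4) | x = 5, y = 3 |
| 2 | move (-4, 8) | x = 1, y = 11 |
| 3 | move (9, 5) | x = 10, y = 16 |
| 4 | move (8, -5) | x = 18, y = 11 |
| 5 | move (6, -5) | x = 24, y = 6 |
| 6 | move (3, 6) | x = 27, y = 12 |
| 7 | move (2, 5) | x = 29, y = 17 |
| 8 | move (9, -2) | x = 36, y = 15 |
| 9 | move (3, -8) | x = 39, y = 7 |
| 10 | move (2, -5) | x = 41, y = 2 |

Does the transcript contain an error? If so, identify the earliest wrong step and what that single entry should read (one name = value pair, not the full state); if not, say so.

step 8, x = 38

1. x = 4 + (1) = 5, y = -1 + (4) = 3 (agrees with the transcript)
2. x = 5 + (-4) = 1, y = 3 + (8) = 11 (verified)
3. x = 1 + (9) = 10, y = 11 + (5) = 16 (agrees with the transcript)
4. x = 10 + (8) = 18, y = 16 + (-5) = 11 (verified)
5. x = 18 + (6) = 24, y = 11 + (-5) = 6 (in agreement)
6. x = 24 + (3) = 27, y = 6 + (6) = 12 (verified)
7. x = 27 + (2) = 29, y = 12 + (5) = 17 (matches)
8. x = 29 + (9) = 38, y = 17 + (-2) = 15 (a discrepancy with the transcript)
The audit stops at step 8: the recorded entry is wrong and should be x = 38.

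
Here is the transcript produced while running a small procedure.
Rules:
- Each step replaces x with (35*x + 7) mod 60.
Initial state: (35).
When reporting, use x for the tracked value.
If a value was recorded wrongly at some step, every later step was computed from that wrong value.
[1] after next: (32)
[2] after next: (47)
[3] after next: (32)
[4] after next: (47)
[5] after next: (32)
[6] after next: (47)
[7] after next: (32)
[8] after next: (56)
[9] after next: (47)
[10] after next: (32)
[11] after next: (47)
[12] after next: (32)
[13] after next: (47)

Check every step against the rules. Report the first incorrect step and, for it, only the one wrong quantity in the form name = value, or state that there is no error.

step 8, x = 47

Recomputing the run from the initial state:
step 1: x = 32
step 2: x = 47
step 3: x = 32
step 4: x = 47
step 5: x = 32
step 6: x = 47
step 7: x = 32
step 8: x = 47
step 9: x = 32
step 10: x = 47
step 11: x = 32
step 12: x = 47
step 13: x = 32
The first disagreement with the transcript is at step 8, where the value should be x = 47.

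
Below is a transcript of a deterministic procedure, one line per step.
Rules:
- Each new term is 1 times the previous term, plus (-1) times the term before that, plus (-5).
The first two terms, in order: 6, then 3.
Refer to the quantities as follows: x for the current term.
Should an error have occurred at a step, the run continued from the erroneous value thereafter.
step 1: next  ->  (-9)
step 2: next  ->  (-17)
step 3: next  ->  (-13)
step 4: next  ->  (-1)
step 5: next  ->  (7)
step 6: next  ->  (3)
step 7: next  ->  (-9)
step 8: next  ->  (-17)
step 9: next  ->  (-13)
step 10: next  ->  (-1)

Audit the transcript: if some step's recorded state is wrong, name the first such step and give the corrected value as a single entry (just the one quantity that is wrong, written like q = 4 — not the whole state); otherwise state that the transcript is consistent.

step 1, x = -8

step 1: x = 1*(3) + (-1)*(6) + (-5) = -8 -> this is not what the transcript shows
First deviation found at step 1; the corrected entry is x = -8.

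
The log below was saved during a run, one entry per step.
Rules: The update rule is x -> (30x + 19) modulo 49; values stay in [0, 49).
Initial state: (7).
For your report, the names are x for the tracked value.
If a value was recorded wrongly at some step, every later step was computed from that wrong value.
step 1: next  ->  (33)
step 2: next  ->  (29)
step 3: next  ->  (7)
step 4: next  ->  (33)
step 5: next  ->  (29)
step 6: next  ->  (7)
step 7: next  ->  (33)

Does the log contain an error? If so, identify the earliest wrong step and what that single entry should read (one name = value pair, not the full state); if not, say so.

Step 1: x = (30*7 + 19) mod 49 = 33 — checks out.
Step 2: x = (30*33 + 19) mod 49 = 29 — exactly as logged.
Step 3: x = (30*29 + 19) mod 49 = 7 — in agreement.
Step 4: x = (30*7 + 19) mod 49 = 33 — consistent with the log.
Step 5: x = (30*33 + 19) mod 49 = 29 — consistent with the log.
Step 6: x = (30*29 + 19) mod 49 = 7 — matches.
Step 7: x = (30*7 + 19) mod 49 = 33 — confirmed correct.
Every step is consistent.

no error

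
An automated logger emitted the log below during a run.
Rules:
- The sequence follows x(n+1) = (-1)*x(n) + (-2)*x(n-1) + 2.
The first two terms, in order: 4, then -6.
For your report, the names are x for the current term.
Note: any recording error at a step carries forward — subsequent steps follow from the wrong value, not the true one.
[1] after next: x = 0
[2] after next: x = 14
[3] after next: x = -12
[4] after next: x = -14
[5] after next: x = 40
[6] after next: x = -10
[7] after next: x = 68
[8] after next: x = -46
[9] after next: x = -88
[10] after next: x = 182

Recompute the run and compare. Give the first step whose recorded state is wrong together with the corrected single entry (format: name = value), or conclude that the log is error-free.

Recomputing the run from the initial state:
step 1: x = 0
step 2: x = 14
step 3: x = -12
step 4: x = -14
step 5: x = 40
step 6: x = -10
step 7: x = -68
step 8: x = 90
step 9: x = 48
step 10: x = -226
The first disagreement with the log is at step 7, where the value should be x = -68.

step 7, x = -68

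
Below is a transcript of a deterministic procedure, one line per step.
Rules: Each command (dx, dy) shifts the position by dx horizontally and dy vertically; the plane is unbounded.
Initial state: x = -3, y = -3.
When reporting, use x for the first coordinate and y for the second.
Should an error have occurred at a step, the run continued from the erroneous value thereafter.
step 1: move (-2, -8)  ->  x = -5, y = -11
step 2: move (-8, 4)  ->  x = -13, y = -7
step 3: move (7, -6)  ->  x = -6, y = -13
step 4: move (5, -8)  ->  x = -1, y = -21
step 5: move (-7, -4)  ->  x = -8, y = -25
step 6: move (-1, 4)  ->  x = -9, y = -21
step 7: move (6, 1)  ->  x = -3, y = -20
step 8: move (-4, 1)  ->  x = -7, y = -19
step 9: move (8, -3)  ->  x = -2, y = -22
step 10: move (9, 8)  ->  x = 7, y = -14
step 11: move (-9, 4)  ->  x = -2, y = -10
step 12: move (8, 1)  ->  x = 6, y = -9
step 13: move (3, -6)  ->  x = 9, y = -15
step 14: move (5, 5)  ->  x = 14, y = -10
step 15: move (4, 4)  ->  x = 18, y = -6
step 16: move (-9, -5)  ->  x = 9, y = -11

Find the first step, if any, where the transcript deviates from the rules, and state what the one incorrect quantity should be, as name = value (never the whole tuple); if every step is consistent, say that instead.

Recomputing the run from the initial state:
step 1: x = -5, y = -11
step 2: x = -13, y = -7
step 3: x = -6, y = -13
step 4: x = -1, y = -21
step 5: x = -8, y = -25
step 6: x = -9, y = -21
step 7: x = -3, y = -20
step 8: x = -7, y = -19
step 9: x = 1, y = -22
step 10: x = 10, y = -14
step 11: x = 1, y = -10
step 12: x = 9, y = -9
step 13: x = 12, y = -15
step 14: x = 17, y = -10
step 15: x = 21, y = -6
step 16: x = 12, y = -11
The first disagreement with the transcript is at step 9, where the value should be x = 1.

step 9, x = 1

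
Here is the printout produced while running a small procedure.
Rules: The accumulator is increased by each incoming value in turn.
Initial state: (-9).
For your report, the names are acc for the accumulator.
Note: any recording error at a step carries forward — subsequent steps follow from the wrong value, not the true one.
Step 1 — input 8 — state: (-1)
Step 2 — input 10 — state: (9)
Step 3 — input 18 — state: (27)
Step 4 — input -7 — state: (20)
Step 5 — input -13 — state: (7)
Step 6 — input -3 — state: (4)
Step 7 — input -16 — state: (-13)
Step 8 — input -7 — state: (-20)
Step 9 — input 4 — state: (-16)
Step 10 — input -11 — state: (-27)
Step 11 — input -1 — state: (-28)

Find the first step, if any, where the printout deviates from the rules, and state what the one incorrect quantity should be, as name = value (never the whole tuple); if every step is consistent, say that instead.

step 7, acc = -12

step 1: acc = -9 + 8 = -1 -> checks out
step 2: acc = -1 + 10 = 9 -> no discrepancy
step 3: acc = 9 + 18 = 27 -> agrees with the printout
step 4: acc = 27 + -7 = 20 -> same as recorded
step 5: acc = 20 + -13 = 7 -> exactly as logged
step 6: acc = 7 + -3 = 4 -> matches
step 7: acc = 4 + -16 = -12 -> this is not what the printout shows
Step 7 is the first one off; corrected, acc = -12.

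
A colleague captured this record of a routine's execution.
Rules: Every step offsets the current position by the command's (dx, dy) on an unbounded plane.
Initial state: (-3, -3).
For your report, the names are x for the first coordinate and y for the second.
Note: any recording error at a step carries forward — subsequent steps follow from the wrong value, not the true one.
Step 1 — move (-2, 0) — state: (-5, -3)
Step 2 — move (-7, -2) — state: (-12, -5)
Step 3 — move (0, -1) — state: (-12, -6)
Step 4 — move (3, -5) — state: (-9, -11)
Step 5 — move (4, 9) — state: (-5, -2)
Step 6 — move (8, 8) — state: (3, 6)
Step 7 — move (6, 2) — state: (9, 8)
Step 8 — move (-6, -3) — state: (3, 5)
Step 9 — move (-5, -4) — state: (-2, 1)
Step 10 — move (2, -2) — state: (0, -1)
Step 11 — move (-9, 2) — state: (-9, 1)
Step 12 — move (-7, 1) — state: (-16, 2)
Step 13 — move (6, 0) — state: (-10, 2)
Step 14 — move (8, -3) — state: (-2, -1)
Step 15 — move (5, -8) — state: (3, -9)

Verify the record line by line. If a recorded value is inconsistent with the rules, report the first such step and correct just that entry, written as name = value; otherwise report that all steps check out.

step 1: x = -3 + (-2) = -5, y = -3 + (0) = -3 -> exactly as logged
step 2: x = -5 + (-7) = -12, y = -3 + (-2) = -5 -> verified
step 3: x = -12 + (0) = -12, y = -5 + (-1) = -6 -> in agreement
step 4: x = -12 + (3) = -9, y = -6 + (-5) = -11 -> matches
step 5: x = -9 + (4) = -5, y = -11 + (9) = -2 -> same as recorded
step 6: x = -5 + (8) = 3, y = -2 + (8) = 6 -> confirmed correct
step 7: x = 3 + (6) = 9, y = 6 + (2) = 8 -> in agreement
step 8: x = 9 + (-6) = 3, y = 8 + (-3) = 5 -> checks out
step 9: x = 3 + (-5) = -2, y = 5 + (-4) = 1 -> agrees with the record
step 10: x = -2 + (2) = 0, y = 1 + (-2) = -1 -> confirmed correct
step 11: x = 0 + (-9) = -9, y = -1 + (2) = 1 -> agrees with the record
step 12: x = -9 + (-7) = -16, y = 1 + (1) = 2 -> exactly as logged
step 13: x = -16 + (6) = -10, y = 2 + (0) = 2 -> verified
step 14: x = -10 + (8) = -2, y = 2 + (-3) = -1 -> exactly as logged
step 15: x = -2 + (5) = 3, y = -1 + (-8) = -9 -> no discrepancy
Nothing is out of place; the run is error-free.

no error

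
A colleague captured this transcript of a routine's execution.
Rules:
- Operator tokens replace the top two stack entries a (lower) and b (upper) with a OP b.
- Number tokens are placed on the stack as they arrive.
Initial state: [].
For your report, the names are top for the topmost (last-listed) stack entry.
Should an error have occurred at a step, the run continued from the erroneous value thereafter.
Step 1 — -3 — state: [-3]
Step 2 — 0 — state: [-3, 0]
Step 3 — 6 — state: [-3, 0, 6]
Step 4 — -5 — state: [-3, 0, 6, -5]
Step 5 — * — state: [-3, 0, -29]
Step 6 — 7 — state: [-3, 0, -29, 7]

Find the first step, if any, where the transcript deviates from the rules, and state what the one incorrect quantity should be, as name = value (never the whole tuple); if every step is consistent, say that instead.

Step 1: push -3: top = -3 — no discrepancy.
Step 2: push 0: top = 0 — no discrepancy.
Step 3: push 6: top = 6 — agrees with the transcript.
Step 4: push -5: top = -5 — matches.
Step 5: 6 * -5 = -30 — a discrepancy with the transcript.
So the first discrepancy is step 5, where the right value is top = -30.

step 5, top = -30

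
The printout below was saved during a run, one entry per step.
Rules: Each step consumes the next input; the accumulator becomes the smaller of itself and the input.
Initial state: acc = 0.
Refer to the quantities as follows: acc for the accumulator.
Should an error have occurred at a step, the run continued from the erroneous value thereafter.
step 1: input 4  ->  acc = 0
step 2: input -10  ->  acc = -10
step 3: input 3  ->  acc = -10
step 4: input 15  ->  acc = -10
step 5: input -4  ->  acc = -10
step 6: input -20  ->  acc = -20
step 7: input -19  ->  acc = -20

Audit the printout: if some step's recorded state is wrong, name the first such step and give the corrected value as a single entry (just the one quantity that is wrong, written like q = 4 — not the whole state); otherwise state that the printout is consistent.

Recomputing the run from the initial state:
step 1: acc = 0
step 2: acc = -10
step 3: acc = -10
step 4: acc = -10
step 5: acc = -10
step 6: acc = -20
step 7: acc = -20
This matches the printout at every step.

no error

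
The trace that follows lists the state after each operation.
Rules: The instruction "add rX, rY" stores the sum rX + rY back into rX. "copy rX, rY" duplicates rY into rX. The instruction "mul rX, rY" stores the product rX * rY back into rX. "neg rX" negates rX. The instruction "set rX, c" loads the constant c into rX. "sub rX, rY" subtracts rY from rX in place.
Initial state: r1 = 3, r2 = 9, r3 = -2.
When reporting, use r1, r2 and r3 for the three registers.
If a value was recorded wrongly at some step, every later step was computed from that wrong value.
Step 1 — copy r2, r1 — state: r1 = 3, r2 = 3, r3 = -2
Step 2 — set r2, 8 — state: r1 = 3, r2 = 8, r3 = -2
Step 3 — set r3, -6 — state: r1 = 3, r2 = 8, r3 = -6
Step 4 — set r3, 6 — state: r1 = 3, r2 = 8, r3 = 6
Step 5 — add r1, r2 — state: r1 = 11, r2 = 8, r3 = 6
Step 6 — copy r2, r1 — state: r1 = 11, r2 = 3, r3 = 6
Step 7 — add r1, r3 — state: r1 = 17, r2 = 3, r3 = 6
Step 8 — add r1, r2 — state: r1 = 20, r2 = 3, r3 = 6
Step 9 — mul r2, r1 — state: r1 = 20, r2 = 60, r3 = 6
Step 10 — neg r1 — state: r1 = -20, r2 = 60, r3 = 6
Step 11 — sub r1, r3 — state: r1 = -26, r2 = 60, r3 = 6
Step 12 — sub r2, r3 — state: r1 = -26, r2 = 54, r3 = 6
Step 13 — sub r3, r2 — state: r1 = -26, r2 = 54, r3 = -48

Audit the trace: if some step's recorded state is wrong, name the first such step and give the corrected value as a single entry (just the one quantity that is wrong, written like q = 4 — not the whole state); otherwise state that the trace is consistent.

step 6, r2 = 11

step 1: r2 = 3 -> verified
step 2: r2 = 8 -> same as recorded
step 3: r3 = -6 -> same as recorded
step 4: r3 = 6 -> agrees with the trace
step 5: r1 = 3 + 8 = 11 -> in agreement
step 6: r2 = 11 -> a discrepancy with the trace
That makes step 6 the first incorrect line — r2 = 11 is what it should show.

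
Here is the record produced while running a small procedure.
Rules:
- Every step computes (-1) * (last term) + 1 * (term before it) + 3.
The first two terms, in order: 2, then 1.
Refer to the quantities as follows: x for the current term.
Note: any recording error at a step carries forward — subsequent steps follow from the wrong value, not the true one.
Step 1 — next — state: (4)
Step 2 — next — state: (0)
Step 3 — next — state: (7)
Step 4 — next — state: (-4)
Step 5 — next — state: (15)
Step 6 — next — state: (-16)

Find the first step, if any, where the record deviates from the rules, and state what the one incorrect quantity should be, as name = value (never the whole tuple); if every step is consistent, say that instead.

step 5, x = 14

step 1: x = -1*(1) + (1)*(2) + (3) = 4 -> agrees with the record
step 2: x = -1*(4) + (1)*(1) + (3) = 0 -> same as recorded
step 3: x = -1*(0) + (1)*(4) + (3) = 7 -> confirmed correct
step 4: x = -1*(7) + (1)*(0) + (3) = -4 -> verified
step 5: x = -1*(-4) + (1)*(7) + (3) = 14 -> not what was recorded
That makes step 5 the first incorrect line — x = 14 is what it should show.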